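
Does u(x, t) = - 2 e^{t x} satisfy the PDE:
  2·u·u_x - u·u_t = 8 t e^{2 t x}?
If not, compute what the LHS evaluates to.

Evaluate each term of the left-hand side for u = - 2 e^{t x}.
Derivatives:
  u_x = - 2 t e^{t x}
  u_t = - 2 x e^{t x}
Terms:
  2·u·u_x = 8 t e^{2 t x}
  -u·u_t = - 4 x e^{2 t x}
Sum: LHS = 4 \left(2 t - x\right) e^{2 t x}
Given right-hand side: 8 t e^{2 t x}. Difference LHS − RHS = - 4 x e^{2 t x} ≠ 0, so u is not a solution.

Answer: No, the LHS evaluates to 4 \left(2 t - x\right) e^{2 t x}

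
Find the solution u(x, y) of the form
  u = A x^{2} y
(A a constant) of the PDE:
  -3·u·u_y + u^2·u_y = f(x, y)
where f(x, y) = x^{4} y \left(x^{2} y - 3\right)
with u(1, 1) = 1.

Substitute the ansatz u = A x^{2} y into the left-hand side.
Derivatives of the ansatz:
  u_y = A x^{2}
Term by term:
  -3·u·u_y = - 3 A^{2} x^{4} y
  u^2·u_y = A^{3} x^{6} y^{2}
So the left-hand side equals
  A^{3} x^{6} y^{2} - 3 A^{2} x^{4} y
This must equal f(x, y) identically; expanded, f = x^{6} y^{2} - 3 x^{4} y.
Matching coefficients of the independent functions:
  [x^{4} y]:  - 3 A^{2} = -3
  [x^{6} y^{2}]:  A^{3} = 1
Solving: A = 1.
Check against the point condition:
  u(1, 1) = 1  ⟹  A = 1  ✓
Hence u(x, y) = x^{2} y.

Answer: u(x, y) = x^{2} y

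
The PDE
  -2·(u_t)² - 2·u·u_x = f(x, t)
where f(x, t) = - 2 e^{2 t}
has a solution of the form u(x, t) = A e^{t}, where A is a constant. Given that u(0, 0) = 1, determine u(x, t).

Answer: u(x, t) = e^{t}

Derivation:
Substitute the ansatz u = A e^{t} into the left-hand side.
Derivatives of the ansatz:
  u_t = A e^{t}
  u_x = 0
Term by term:
  -2·(u_t)² = - 2 A^{2} e^{2 t}
  -2·u·u_x = 0
So the left-hand side equals
  - 2 A^{2} e^{2 t}
This must equal f(x, t) = - 2 e^{2 t} identically.
Matching coefficients of the independent functions:
  [e^{2 t}]:  - 2 A^{2} = -2
These equations allow (A) = (-1) or (1).
Impose the point condition(s):
  u(0, 0) = 1  ⟹  A = 1
Only A = 1 satisfies everything.
Hence u(x, t) = e^{t}.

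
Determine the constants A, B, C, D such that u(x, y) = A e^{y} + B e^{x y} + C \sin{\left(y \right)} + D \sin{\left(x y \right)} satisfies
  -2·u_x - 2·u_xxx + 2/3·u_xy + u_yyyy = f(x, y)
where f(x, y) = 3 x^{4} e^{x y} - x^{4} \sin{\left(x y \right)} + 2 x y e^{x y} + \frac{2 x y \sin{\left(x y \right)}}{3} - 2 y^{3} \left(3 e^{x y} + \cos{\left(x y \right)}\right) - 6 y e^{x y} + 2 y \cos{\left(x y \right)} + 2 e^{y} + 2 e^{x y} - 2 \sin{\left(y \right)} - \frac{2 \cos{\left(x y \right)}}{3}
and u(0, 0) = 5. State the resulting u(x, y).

Substitute the ansatz u = A e^{y} + B e^{x y} + C \sin{\left(y \right)} + D \sin{\left(x y \right)} into the left-hand side.
Derivatives of the ansatz:
  u_x = B y e^{x y} + D y \cos{\left(x y \right)}
  u_xxx = B y^{3} e^{x y} - D y^{3} \cos{\left(x y \right)}
  u_xy = B x y e^{x y} + B e^{x y} - D x y \sin{\left(x y \right)} + D \cos{\left(x y \right)}
  u_yyyy = A e^{y} + B x^{4} e^{x y} + C \sin{\left(y \right)} + D x^{4} \sin{\left(x y \right)}
Term by term:
  -2·u_x = - 2 B y e^{x y} - 2 D y \cos{\left(x y \right)}
  -2·u_xxx = - 2 B y^{3} e^{x y} + 2 D y^{3} \cos{\left(x y \right)}
  2/3·u_xy = \frac{2 B x y e^{x y}}{3} + \frac{2 B e^{x y}}{3} - \frac{2 D x y \sin{\left(x y \right)}}{3} + \frac{2 D \cos{\left(x y \right)}}{3}
  u_yyyy = A e^{y} + B x^{4} e^{x y} + C \sin{\left(y \right)} + D x^{4} \sin{\left(x y \right)}
So the left-hand side equals
  A e^{y} + B x^{4} e^{x y} + \frac{2 B x y e^{x y}}{3} - 2 B y^{3} e^{x y} - 2 B y e^{x y} + \frac{2 B e^{x y}}{3} + C \sin{\left(y \right)} + D x^{4} \sin{\left(x y \right)} - \frac{2 D x y \sin{\left(x y \right)}}{3} + 2 D y^{3} \cos{\left(x y \right)} - 2 D y \cos{\left(x y \right)} + \frac{2 D \cos{\left(x y \right)}}{3}
This must equal f(x, y) identically; expanded, f = 3 x^{4} e^{x y} - x^{4} \sin{\left(x y \right)} + 2 x y e^{x y} + \frac{2 x y \sin{\left(x y \right)}}{3} - 6 y^{3} e^{x y} - 2 y^{3} \cos{\left(x y \right)} - 6 y e^{x y} + 2 y \cos{\left(x y \right)} + 2 e^{y} + 2 e^{x y} - 2 \sin{\left(y \right)} - \frac{2 \cos{\left(x y \right)}}{3}.
Matching coefficients of the independent functions:
  [x^{4} e^{x y}]:  B = 3
  [x^{4} \sin{\left(x y \right)}]:  D = -1
  [y e^{x y}, y^{3} e^{x y}]:  - 2 B = -6
  [y \cos{\left(x y \right)}]:  - 2 D = 2
  [y^{3} \cos{\left(x y \right)}]:  2 D = -2
  [x y e^{x y}, e^{x y}]:  \frac{2 B}{3} = 2
  [x y \sin{\left(x y \right)}]:  - \frac{2 D}{3} = \frac{2}{3}
  [e^{y}]:  A = 2
  [\sin{\left(y \right)}]:  C = -2
  [\cos{\left(x y \right)}]:  \frac{2 D}{3} = - \frac{2}{3}
Solving: A = 2, B = 3, C = -2, D = -1.
Check against the point condition:
  u(0, 0) = 5  ⟹  A + B = 5  ✓
Hence u(x, y) = 2 e^{y} + 3 e^{x y} - 2 \sin{\left(y \right)} - \sin{\left(x y \right)}.

Answer: u(x, y) = 2 e^{y} + 3 e^{x y} - 2 \sin{\left(y \right)} - \sin{\left(x y \right)}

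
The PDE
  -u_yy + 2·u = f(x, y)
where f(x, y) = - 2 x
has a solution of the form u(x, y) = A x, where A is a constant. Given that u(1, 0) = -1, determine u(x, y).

Answer: u(x, y) = - x

Derivation:
Substitute the ansatz u = A x into the left-hand side.
Derivatives of the ansatz:
  u_yy = 0
Term by term:
  -u_yy = 0
  2·u = 2 A x
So the left-hand side equals
  2 A x
This must equal f(x, y) = - 2 x identically.
Matching coefficients of the independent functions:
  [x]:  2 A = -2
Solving: A = -1.
Check against the point condition:
  u(1, 0) = -1  ⟹  A = -1  ✓
Hence u(x, y) = - x.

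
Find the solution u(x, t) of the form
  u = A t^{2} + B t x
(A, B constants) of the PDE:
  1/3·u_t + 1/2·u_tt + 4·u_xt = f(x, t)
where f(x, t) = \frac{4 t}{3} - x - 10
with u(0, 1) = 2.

Answer: u(x, t) = 2 t^{2} - 3 t x

Derivation:
Substitute the ansatz u = A t^{2} + B t x into the left-hand side.
Derivatives of the ansatz:
  u_t = 2 A t + B x
  u_tt = 2 A
  u_xt = B
Term by term:
  1/3·u_t = \frac{2 A t}{3} + \frac{B x}{3}
  1/2·u_tt = A
  4·u_xt = 4 B
So the left-hand side equals
  \frac{2 A t}{3} + A + \frac{B x}{3} + 4 B
This must equal f(x, t) = \frac{4 t}{3} - x - 10 identically.
Matching coefficients of the independent functions:
  [constant term]:  A + 4 B = -10
  [t]:  \frac{2 A}{3} = \frac{4}{3}
  [x]:  \frac{B}{3} = -1
Solving: A = 2, B = -3.
Check against the point condition:
  u(0, 1) = 2  ⟹  A = 2  ✓
Hence u(x, t) = 2 t^{2} - 3 t x.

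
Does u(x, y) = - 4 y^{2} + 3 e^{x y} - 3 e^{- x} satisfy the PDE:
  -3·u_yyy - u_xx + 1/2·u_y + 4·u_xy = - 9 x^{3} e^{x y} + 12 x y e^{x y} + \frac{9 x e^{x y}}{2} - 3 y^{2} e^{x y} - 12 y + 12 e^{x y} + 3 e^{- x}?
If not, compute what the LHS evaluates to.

Evaluate each term of the left-hand side for u = - 4 y^{2} + 3 e^{x y} - 3 e^{- x}.
Derivatives:
  u_yyy = 3 x^{3} e^{x y}
  u_xx = 3 y^{2} e^{x y} - 3 e^{- x}
  u_y = 3 x e^{x y} - 8 y
  u_xy = 3 x y e^{x y} + 3 e^{x y}
Terms:
  -3·u_yyy = - 9 x^{3} e^{x y}
  -u_xx = - 3 y^{2} e^{x y} + 3 e^{- x}
  1/2·u_y = \frac{3 x e^{x y}}{2} - 4 y
  4·u_xy = 12 \left(x y + 1\right) e^{x y}
Sum: LHS = \frac{\left(- 6 y^{2} e^{x \left(y + 1\right)} + \left(- 18 x^{3} e^{x y} + 3 x e^{x y} - 8 y + 24 \left(x y + 1\right) e^{x y}\right) e^{x} + 6\right) e^{- x}}{2}
Given right-hand side: - 9 x^{3} e^{x y} + 12 x y e^{x y} + \frac{9 x e^{x y}}{2} - 3 y^{2} e^{x y} - 12 y + 12 e^{x y} + 3 e^{- x}. Difference LHS − RHS = - 3 x e^{x y} + 8 y ≠ 0, so u is not a solution.

Answer: No, the LHS evaluates to \frac{\left(- 6 y^{2} e^{x \left(y + 1\right)} + \left(- 18 x^{3} e^{x y} + 3 x e^{x y} - 8 y + 24 \left(x y + 1\right) e^{x y}\right) e^{x} + 6\right) e^{- x}}{2}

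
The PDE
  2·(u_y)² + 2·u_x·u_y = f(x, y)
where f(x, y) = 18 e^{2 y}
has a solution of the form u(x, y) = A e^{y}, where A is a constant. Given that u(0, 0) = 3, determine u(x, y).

Substitute the ansatz u = A e^{y} into the left-hand side.
Derivatives of the ansatz:
  u_y = A e^{y}
  u_x = 0
Term by term:
  2·(u_y)² = 2 A^{2} e^{2 y}
  2·u_x·u_y = 0
So the left-hand side equals
  2 A^{2} e^{2 y}
This must equal f(x, y) = 18 e^{2 y} identically.
Matching coefficients of the independent functions:
  [e^{2 y}]:  2 A^{2} = 18
These equations allow (A) = (-3) or (3).
Impose the point condition(s):
  u(0, 0) = 3  ⟹  A = 3
Only A = 3 satisfies everything.
Hence u(x, y) = 3 e^{y}.

Answer: u(x, y) = 3 e^{y}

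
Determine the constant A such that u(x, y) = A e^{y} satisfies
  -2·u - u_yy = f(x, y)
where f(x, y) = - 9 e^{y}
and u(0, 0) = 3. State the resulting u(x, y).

Substitute the ansatz u = A e^{y} into the left-hand side.
Derivatives of the ansatz:
  u_yy = A e^{y}
Term by term:
  -2·u = - 2 A e^{y}
  -u_yy = - A e^{y}
So the left-hand side equals
  - 3 A e^{y}
This must equal f(x, y) = - 9 e^{y} identically.
Matching coefficients of the independent functions:
  [e^{y}]:  - 3 A = -9
Solving: A = 3.
Check against the point condition:
  u(0, 0) = 3  ⟹  A = 3  ✓
Hence u(x, y) = 3 e^{y}.

Answer: u(x, y) = 3 e^{y}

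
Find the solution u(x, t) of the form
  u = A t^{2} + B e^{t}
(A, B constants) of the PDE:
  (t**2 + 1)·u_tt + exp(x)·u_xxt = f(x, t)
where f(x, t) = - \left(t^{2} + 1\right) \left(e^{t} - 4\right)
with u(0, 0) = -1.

Substitute the ansatz u = A t^{2} + B e^{t} into the left-hand side.
Derivatives of the ansatz:
  u_tt = 2 A + B e^{t}
  u_xxt = 0
Term by term:
  (t**2 + 1)·u_tt = 2 A t^{2} + 2 A + B t^{2} e^{t} + B e^{t}
  exp(x)·u_xxt = 0
So the left-hand side equals
  2 A t^{2} + 2 A + B t^{2} e^{t} + B e^{t}
This must equal f(x, t) identically; expanded, f = - t^{2} e^{t} + 4 t^{2} - e^{t} + 4.
Matching coefficients of the independent functions:
  [constant term, t^{2}]:  2 A = 4
  [t^{2} e^{t}, e^{t}]:  B = -1
Solving: A = 2, B = -1.
Check against the point condition:
  u(0, 0) = -1  ⟹  B = -1  ✓
Hence u(x, t) = 2 t^{2} - e^{t}.

Answer: u(x, t) = 2 t^{2} - e^{t}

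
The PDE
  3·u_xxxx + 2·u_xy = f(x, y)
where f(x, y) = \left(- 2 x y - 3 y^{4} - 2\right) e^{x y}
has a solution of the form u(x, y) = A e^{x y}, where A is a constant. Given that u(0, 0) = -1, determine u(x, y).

Substitute the ansatz u = A e^{x y} into the left-hand side.
Derivatives of the ansatz:
  u_xxxx = A y^{4} e^{x y}
  u_xy = A x y e^{x y} + A e^{x y}
Term by term:
  3·u_xxxx = 3 A y^{4} e^{x y}
  2·u_xy = 2 A x y e^{x y} + 2 A e^{x y}
So the left-hand side equals
  2 A x y e^{x y} + 3 A y^{4} e^{x y} + 2 A e^{x y}
This must equal f(x, y) identically; expanded, f = - 2 x y e^{x y} - 3 y^{4} e^{x y} - 2 e^{x y}.
Matching coefficients of the independent functions:
  [y^{4} e^{x y}]:  3 A = -3
  [x y e^{x y}, e^{x y}]:  2 A = -2
Solving: A = -1.
Check against the point condition:
  u(0, 0) = -1  ⟹  A = -1  ✓
Hence u(x, y) = - e^{x y}.

Answer: u(x, y) = - e^{x y}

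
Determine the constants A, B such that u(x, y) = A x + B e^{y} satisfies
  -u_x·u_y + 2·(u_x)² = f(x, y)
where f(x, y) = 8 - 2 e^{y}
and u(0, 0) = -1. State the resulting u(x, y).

Substitute the ansatz u = A x + B e^{y} into the left-hand side.
Derivatives of the ansatz:
  u_x = A
  u_y = B e^{y}
Term by term:
  -u_x·u_y = - A B e^{y}
  2·(u_x)² = 2 A^{2}
So the left-hand side equals
  2 A^{2} - A B e^{y}
This must equal f(x, y) = 8 - 2 e^{y} identically.
Matching coefficients of the independent functions:
  [constant term]:  2 A^{2} = 8
  [e^{y}]:  - A B = -2
These equations allow (A, B) = (-2, -1) or (2, 1).
Impose the point condition(s):
  u(0, 0) = -1  ⟹  B = -1
Only A = -2, B = -1 satisfies everything.
Hence u(x, y) = - 2 x - e^{y}.

Answer: u(x, y) = - 2 x - e^{y}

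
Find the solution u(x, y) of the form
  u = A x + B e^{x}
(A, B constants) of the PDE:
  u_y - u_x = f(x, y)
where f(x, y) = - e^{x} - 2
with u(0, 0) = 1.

Substitute the ansatz u = A x + B e^{x} into the left-hand side.
Derivatives of the ansatz:
  u_y = 0
  u_x = A + B e^{x}
Term by term:
  u_y = 0
  -u_x = - A - B e^{x}
So the left-hand side equals
  - A - B e^{x}
This must equal f(x, y) = - e^{x} - 2 identically.
Matching coefficients of the independent functions:
  [constant term]:  - A = -2
  [e^{x}]:  - B = -1
Solving: A = 2, B = 1.
Check against the point condition:
  u(0, 0) = 1  ⟹  B = 1  ✓
Hence u(x, y) = 2 x + e^{x}.

Answer: u(x, y) = 2 x + e^{x}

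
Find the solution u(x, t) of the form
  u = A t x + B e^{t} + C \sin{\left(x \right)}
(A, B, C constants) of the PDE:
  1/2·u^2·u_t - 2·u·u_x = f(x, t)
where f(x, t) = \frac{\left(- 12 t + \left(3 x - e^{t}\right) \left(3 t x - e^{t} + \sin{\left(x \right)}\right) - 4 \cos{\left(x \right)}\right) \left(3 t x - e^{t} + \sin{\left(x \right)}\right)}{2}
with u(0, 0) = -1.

Substitute the ansatz u = A t x + B e^{t} + C \sin{\left(x \right)} into the left-hand side.
Derivatives of the ansatz:
  u_t = A x + B e^{t}
  u_x = A t + C \cos{\left(x \right)}
Term by term:
  1/2·u^2·u_t = \frac{A^{3} t^{2} x^{3}}{2} + \frac{A^{2} B t^{2} x^{2} e^{t}}{2} + A^{2} B t x^{2} e^{t} + A^{2} C t x^{2} \sin{\left(x \right)} + A B^{2} t x e^{2 t} + \frac{A B^{2} x e^{2 t}}{2} + A B C t x e^{t} \sin{\left(x \right)} + A B C x e^{t} \sin{\left(x \right)} + \frac{A C^{2} x \sin^{2}{\left(x \right)}}{2} + \frac{B^{3} e^{3 t}}{2} + B^{2} C e^{2 t} \sin{\left(x \right)} + \frac{B C^{2} e^{t} \sin^{2}{\left(x \right)}}{2}
  -2·u·u_x = - 2 A^{2} t^{2} x - 2 A B t e^{t} - 2 A C t x \cos{\left(x \right)} - 2 A C t \sin{\left(x \right)} - 2 B C e^{t} \cos{\left(x \right)} - 2 C^{2} \sin{\left(x \right)} \cos{\left(x \right)}
So the left-hand side equals
  \frac{A^{3} t^{2} x^{3}}{2} + \frac{A^{2} B t^{2} x^{2} e^{t}}{2} + A^{2} B t x^{2} e^{t} + A^{2} C t x^{2} \sin{\left(x \right)} - 2 A^{2} t^{2} x + A B^{2} t x e^{2 t} + \frac{A B^{2} x e^{2 t}}{2} + A B C t x e^{t} \sin{\left(x \right)} + A B C x e^{t} \sin{\left(x \right)} - 2 A B t e^{t} + \frac{A C^{2} x \sin^{2}{\left(x \right)}}{2} - 2 A C t x \cos{\left(x \right)} - 2 A C t \sin{\left(x \right)} + \frac{B^{3} e^{3 t}}{2} + B^{2} C e^{2 t} \sin{\left(x \right)} + \frac{B C^{2} e^{t} \sin^{2}{\left(x \right)}}{2} - 2 B C e^{t} \cos{\left(x \right)} - 2 C^{2} \sin{\left(x \right)} \cos{\left(x \right)}
This must equal f(x, t) identically; expanded, f = \frac{27 t^{2} x^{3}}{2} - \frac{9 t^{2} x^{2} e^{t}}{2} - 18 t^{2} x - 9 t x^{2} e^{t} + 9 t x^{2} \sin{\left(x \right)} + 3 t x e^{2 t} - 3 t x e^{t} \sin{\left(x \right)} - 6 t x \cos{\left(x \right)} + 6 t e^{t} - 6 t \sin{\left(x \right)} + \frac{3 x e^{2 t}}{2} - 3 x e^{t} \sin{\left(x \right)} + \frac{3 x \sin^{2}{\left(x \right)}}{2} - \frac{e^{3 t}}{2} + e^{2 t} \sin{\left(x \right)} - \frac{e^{t} \sin^{2}{\left(x \right)}}{2} + 2 e^{t} \cos{\left(x \right)} - 2 \sin{\left(x \right)} \cos{\left(x \right)}.
Matching coefficients of the independent functions:
(each divided by its leading coefficient; functions giving the same equation are listed together)
  [t e^{t}]:  A B + 3 = 0
  [t \sin{\left(x \right)}, t x \cos{\left(x \right)}]:  A C - 3 = 0
  [t^{2} x]:  A^{2} - 9 = 0
  [t^{2} x^{3}]:  A^{3} - 27 = 0
  [x e^{2 t}, t x e^{2 t}]:  A B^{2} - 3 = 0
  [x \sin^{2}{\left(x \right)}]:  A C^{2} - 3 = 0
  [e^{t} \sin^{2}{\left(x \right)}]:  B C^{2} + 1 = 0
  [e^{t} \cos{\left(x \right)}]:  B C + 1 = 0
  [e^{2 t} \sin{\left(x \right)}]:  B^{2} C - 1 = 0
  [\sin{\left(x \right)} \cos{\left(x \right)}]:  C^{2} - 1 = 0
  [t x^{2} e^{t}, t^{2} x^{2} e^{t}]:  A^{2} B + 9 = 0
  [t x^{2} \sin{\left(x \right)}]:  A^{2} C - 9 = 0
  [x e^{t} \sin{\left(x \right)}, t x e^{t} \sin{\left(x \right)}]:  A B C + 3 = 0
  [e^{3 t}]:  B^{3} + 1 = 0
Solving: A = 3, B = -1, C = 1.
Check against the point condition:
  u(0, 0) = -1  ⟹  B = -1  ✓
Hence u(x, t) = 3 t x - e^{t} + \sin{\left(x \right)}.

Answer: u(x, t) = 3 t x - e^{t} + \sin{\left(x \right)}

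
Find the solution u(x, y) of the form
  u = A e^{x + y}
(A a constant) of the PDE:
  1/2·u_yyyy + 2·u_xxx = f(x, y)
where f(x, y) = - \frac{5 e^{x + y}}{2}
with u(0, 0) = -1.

Substitute the ansatz u = A e^{x + y} into the left-hand side.
Derivatives of the ansatz:
  u_yyyy = A e^{x} e^{y}
  u_xxx = A e^{x} e^{y}
Term by term:
  1/2·u_yyyy = \frac{A e^{x} e^{y}}{2}
  2·u_xxx = 2 A e^{x} e^{y}
So the left-hand side equals
  \frac{5 A e^{x} e^{y}}{2}
This must equal f(x, y) identically; expanded, f = - \frac{5 e^{x} e^{y}}{2}.
Matching coefficients of the independent functions:
  [e^{x} e^{y}]:  \frac{5 A}{2} = - \frac{5}{2}
Solving: A = -1.
Check against the point condition:
  u(0, 0) = -1  ⟹  A = -1  ✓
Hence u(x, y) = - e^{x + y}.

Answer: u(x, y) = - e^{x + y}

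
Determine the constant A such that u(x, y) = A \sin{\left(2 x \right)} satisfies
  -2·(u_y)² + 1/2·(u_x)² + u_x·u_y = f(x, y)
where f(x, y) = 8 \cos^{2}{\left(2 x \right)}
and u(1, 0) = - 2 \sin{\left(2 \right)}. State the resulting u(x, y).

Substitute the ansatz u = A \sin{\left(2 x \right)} into the left-hand side.
Derivatives of the ansatz:
  u_y = 0
  u_x = 2 A \cos{\left(2 x \right)}
Term by term:
  -2·(u_y)² = 0
  1/2·(u_x)² = 2 A^{2} \cos^{2}{\left(2 x \right)}
  u_x·u_y = 0
So the left-hand side equals
  2 A^{2} \cos^{2}{\left(2 x \right)}
This must equal f(x, y) = 8 \cos^{2}{\left(2 x \right)} identically.
Matching coefficients of the independent functions:
  [\cos^{2}{\left(2 x \right)}]:  2 A^{2} = 8
These equations allow (A) = (-2) or (2).
Impose the point condition(s):
  u(1, 0) = - 2 \sin{\left(2 \right)}  ⟹  A \sin{\left(2 \right)} = - 2 \sin{\left(2 \right)}
Only A = -2 satisfies everything.
Hence u(x, y) = - 2 \sin{\left(2 x \right)}.

Answer: u(x, y) = - 2 \sin{\left(2 x \right)}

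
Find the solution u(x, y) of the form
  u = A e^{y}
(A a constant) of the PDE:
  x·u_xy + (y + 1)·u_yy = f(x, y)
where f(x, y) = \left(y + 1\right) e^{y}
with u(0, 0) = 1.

Answer: u(x, y) = e^{y}

Derivation:
Substitute the ansatz u = A e^{y} into the left-hand side.
Derivatives of the ansatz:
  u_xy = 0
  u_yy = A e^{y}
Term by term:
  x·u_xy = 0
  (y + 1)·u_yy = A y e^{y} + A e^{y}
So the left-hand side equals
  A y e^{y} + A e^{y}
This must equal f(x, y) identically; expanded, f = y e^{y} + e^{y}.
Matching coefficients of the independent functions:
  [y e^{y}, e^{y}]:  A = 1
Solving: A = 1.
Check against the point condition:
  u(0, 0) = 1  ⟹  A = 1  ✓
Hence u(x, y) = e^{y}.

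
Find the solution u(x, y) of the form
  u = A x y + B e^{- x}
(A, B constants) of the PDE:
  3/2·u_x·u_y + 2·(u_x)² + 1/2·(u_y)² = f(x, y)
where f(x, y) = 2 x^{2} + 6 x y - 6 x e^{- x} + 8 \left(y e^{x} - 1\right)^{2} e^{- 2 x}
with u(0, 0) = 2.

Answer: u(x, y) = 2 x y + 2 e^{- x}

Derivation:
Substitute the ansatz u = A x y + B e^{- x} into the left-hand side.
Derivatives of the ansatz:
  u_x = A y - B e^{- x}
  u_y = A x
Term by term:
  3/2·u_x·u_y = \frac{3 A^{2} x y}{2} - \frac{3 A B x e^{- x}}{2}
  2·(u_x)² = 2 A^{2} y^{2} - 4 A B y e^{- x} + 2 B^{2} e^{- 2 x}
  1/2·(u_y)² = \frac{A^{2} x^{2}}{2}
So the left-hand side equals
  \frac{A^{2} x^{2}}{2} + \frac{3 A^{2} x y}{2} + 2 A^{2} y^{2} - \frac{3 A B x e^{- x}}{2} - 4 A B y e^{- x} + 2 B^{2} e^{- 2 x}
This must equal f(x, y) identically; expanded, f = 2 x^{2} + 6 x y - 6 x e^{- x} + 8 y^{2} - 16 y e^{- x} + 8 e^{- 2 x}.
Matching coefficients of the independent functions:
  [x^{2}]:  \frac{A^{2}}{2} = 2
  [y^{2}]:  2 A^{2} = 8
  [x y]:  \frac{3 A^{2}}{2} = 6
  [x e^{- x}]:  - \frac{3 A B}{2} = -6
  [y e^{- x}]:  - 4 A B = -16
  [e^{- 2 x}]:  2 B^{2} = 8
These equations allow (A, B) = (-2, -2) or (2, 2).
Impose the point condition(s):
  u(0, 0) = 2  ⟹  B = 2
Only A = 2, B = 2 satisfies everything.
Hence u(x, y) = 2 x y + 2 e^{- x}.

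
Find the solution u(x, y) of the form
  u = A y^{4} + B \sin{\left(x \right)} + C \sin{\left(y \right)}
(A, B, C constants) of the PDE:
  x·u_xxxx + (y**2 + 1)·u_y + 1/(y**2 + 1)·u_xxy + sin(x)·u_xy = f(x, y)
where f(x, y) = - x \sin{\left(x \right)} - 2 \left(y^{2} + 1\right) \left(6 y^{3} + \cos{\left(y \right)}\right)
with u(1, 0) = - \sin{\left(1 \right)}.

Substitute the ansatz u = A y^{4} + B \sin{\left(x \right)} + C \sin{\left(y \right)} into the left-hand side.
Derivatives of the ansatz:
  u_xxxx = B \sin{\left(x \right)}
  u_y = 4 A y^{3} + C \cos{\left(y \right)}
  u_xxy = 0
  u_xy = 0
Term by term:
  x·u_xxxx = B x \sin{\left(x \right)}
  (y**2 + 1)·u_y = 4 A y^{5} + 4 A y^{3} + C y^{2} \cos{\left(y \right)} + C \cos{\left(y \right)}
  1/(y**2 + 1)·u_xxy = 0
  sin(x)·u_xy = 0
So the left-hand side equals
  4 A y^{5} + 4 A y^{3} + B x \sin{\left(x \right)} + C y^{2} \cos{\left(y \right)} + C \cos{\left(y \right)}
This must equal f(x, y) identically; expanded, f = - x \sin{\left(x \right)} - 12 y^{5} - 12 y^{3} - 2 y^{2} \cos{\left(y \right)} - 2 \cos{\left(y \right)}.
Matching coefficients of the independent functions:
  [y^{3}, y^{5}]:  4 A = -12
  [x \sin{\left(x \right)}]:  B = -1
  [y^{2} \cos{\left(y \right)}, \cos{\left(y \right)}]:  C = -2
Solving: A = -3, B = -1, C = -2.
Check against the point condition:
  u(1, 0) = - \sin{\left(1 \right)}  ⟹  B \sin{\left(1 \right)} = - \sin{\left(1 \right)}  ✓
Hence u(x, y) = - 3 y^{4} - \sin{\left(x \right)} - 2 \sin{\left(y \right)}.

Answer: u(x, y) = - 3 y^{4} - \sin{\left(x \right)} - 2 \sin{\left(y \right)}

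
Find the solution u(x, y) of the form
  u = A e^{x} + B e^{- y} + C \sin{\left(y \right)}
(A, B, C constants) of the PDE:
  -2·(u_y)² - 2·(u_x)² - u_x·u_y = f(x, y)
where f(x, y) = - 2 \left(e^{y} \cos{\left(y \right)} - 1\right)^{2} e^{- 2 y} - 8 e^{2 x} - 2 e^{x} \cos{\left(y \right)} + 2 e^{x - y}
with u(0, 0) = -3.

Substitute the ansatz u = A e^{x} + B e^{- y} + C \sin{\left(y \right)} into the left-hand side.
Derivatives of the ansatz:
  u_y = - B e^{- y} + C \cos{\left(y \right)}
  u_x = A e^{x}
Term by term:
  -2·(u_y)² = - 2 B^{2} e^{- 2 y} + 4 B C e^{- y} \cos{\left(y \right)} - 2 C^{2} \cos^{2}{\left(y \right)}
  -2·(u_x)² = - 2 A^{2} e^{2 x}
  -u_x·u_y = A B e^{x} e^{- y} - A C e^{x} \cos{\left(y \right)}
So the left-hand side equals
  - 2 A^{2} e^{2 x} + A B e^{x} e^{- y} - A C e^{x} \cos{\left(y \right)} - 2 B^{2} e^{- 2 y} + 4 B C e^{- y} \cos{\left(y \right)} - 2 C^{2} \cos^{2}{\left(y \right)}
This must equal f(x, y) identically; expanded, f = - 8 e^{2 x} - 2 e^{x} \cos{\left(y \right)} + 2 e^{x} e^{- y} - 2 \cos^{2}{\left(y \right)} + 4 e^{- y} \cos{\left(y \right)} - 2 e^{- 2 y}.
Matching coefficients of the independent functions:
  [e^{x} e^{- y}]:  A B = 2
  [e^{x} \cos{\left(y \right)}]:  - A C = -2
  [e^{- y} \cos{\left(y \right)}]:  4 B C = 4
  [e^{2 x}]:  - 2 A^{2} = -8
  [e^{- 2 y}]:  - 2 B^{2} = -2
  [\cos^{2}{\left(y \right)}]:  - 2 C^{2} = -2
These equations allow (A, B, C) = (-2, -1, -1) or (2, 1, 1).
Impose the point condition(s):
  u(0, 0) = -3  ⟹  A + B = -3
Only A = -2, B = -1, C = -1 satisfies everything.
Hence u(x, y) = - 2 e^{x} - \sin{\left(y \right)} - e^{- y}.

Answer: u(x, y) = - 2 e^{x} - \sin{\left(y \right)} - e^{- y}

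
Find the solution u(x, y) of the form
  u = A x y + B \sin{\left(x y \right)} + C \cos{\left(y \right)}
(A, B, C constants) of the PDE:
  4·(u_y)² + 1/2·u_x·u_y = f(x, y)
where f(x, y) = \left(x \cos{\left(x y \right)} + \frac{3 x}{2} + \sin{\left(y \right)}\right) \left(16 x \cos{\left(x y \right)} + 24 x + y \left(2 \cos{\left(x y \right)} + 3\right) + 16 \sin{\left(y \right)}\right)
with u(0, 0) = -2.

Substitute the ansatz u = A x y + B \sin{\left(x y \right)} + C \cos{\left(y \right)} into the left-hand side.
Derivatives of the ansatz:
  u_y = A x + B x \cos{\left(x y \right)} - C \sin{\left(y \right)}
  u_x = A y + B y \cos{\left(x y \right)}
Term by term:
  4·(u_y)² = 4 A^{2} x^{2} + 8 A B x^{2} \cos{\left(x y \right)} - 8 A C x \sin{\left(y \right)} + 4 B^{2} x^{2} \cos^{2}{\left(x y \right)} - 8 B C x \sin{\left(y \right)} \cos{\left(x y \right)} + 4 C^{2} \sin^{2}{\left(y \right)}
  1/2·u_x·u_y = \frac{A^{2} x y}{2} + A B x y \cos{\left(x y \right)} - \frac{A C y \sin{\left(y \right)}}{2} + \frac{B^{2} x y \cos^{2}{\left(x y \right)}}{2} - \frac{B C y \sin{\left(y \right)} \cos{\left(x y \right)}}{2}
So the left-hand side equals
  4 A^{2} x^{2} + \frac{A^{2} x y}{2} + 8 A B x^{2} \cos{\left(x y \right)} + A B x y \cos{\left(x y \right)} - 8 A C x \sin{\left(y \right)} - \frac{A C y \sin{\left(y \right)}}{2} + 4 B^{2} x^{2} \cos^{2}{\left(x y \right)} + \frac{B^{2} x y \cos^{2}{\left(x y \right)}}{2} - 8 B C x \sin{\left(y \right)} \cos{\left(x y \right)} - \frac{B C y \sin{\left(y \right)} \cos{\left(x y \right)}}{2} + 4 C^{2} \sin^{2}{\left(y \right)}
This must equal f(x, y) identically; expanded, f = 16 x^{2} \cos^{2}{\left(x y \right)} + 48 x^{2} \cos{\left(x y \right)} + 36 x^{2} + 2 x y \cos^{2}{\left(x y \right)} + 6 x y \cos{\left(x y \right)} + \frac{9 x y}{2} + 32 x \sin{\left(y \right)} \cos{\left(x y \right)} + 48 x \sin{\left(y \right)} + 2 y \sin{\left(y \right)} \cos{\left(x y \right)} + 3 y \sin{\left(y \right)} + 16 \sin^{2}{\left(y \right)}.
Matching coefficients of the independent functions:
  [x^{2}]:  4 A^{2} = 36
  [x y]:  \frac{A^{2}}{2} = \frac{9}{2}
  [x \sin{\left(y \right)}]:  - 8 A C = 48
  [x^{2} \cos{\left(x y \right)}]:  8 A B = 48
  [x^{2} \cos^{2}{\left(x y \right)}]:  4 B^{2} = 16
  [y \sin{\left(y \right)}]:  - \frac{A C}{2} = 3
  [x y \cos{\left(x y \right)}]:  A B = 6
  [x y \cos^{2}{\left(x y \right)}]:  \frac{B^{2}}{2} = 2
  [x \sin{\left(y \right)} \cos{\left(x y \right)}]:  - 8 B C = 32
  [y \sin{\left(y \right)} \cos{\left(x y \right)}]:  - \frac{B C}{2} = 2
  [\sin^{2}{\left(y \right)}]:  4 C^{2} = 16
These equations allow (A, B, C) = (-3, -2, 2) or (3, 2, -2).
Impose the point condition(s):
  u(0, 0) = -2  ⟹  C = -2
Only A = 3, B = 2, C = -2 satisfies everything.
Hence u(x, y) = 3 x y + 2 \sin{\left(x y \right)} - 2 \cos{\left(y \right)}.

Answer: u(x, y) = 3 x y + 2 \sin{\left(x y \right)} - 2 \cos{\left(y \right)}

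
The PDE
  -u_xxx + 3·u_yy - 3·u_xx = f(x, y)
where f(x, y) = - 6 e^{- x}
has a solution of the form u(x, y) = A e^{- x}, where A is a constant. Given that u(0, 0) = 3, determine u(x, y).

Substitute the ansatz u = A e^{- x} into the left-hand side.
Derivatives of the ansatz:
  u_xxx = - A e^{- x}
  u_yy = 0
  u_xx = A e^{- x}
Term by term:
  -u_xxx = A e^{- x}
  3·u_yy = 0
  -3·u_xx = - 3 A e^{- x}
So the left-hand side equals
  - 2 A e^{- x}
This must equal f(x, y) = - 6 e^{- x} identically.
Matching coefficients of the independent functions:
  [e^{- x}]:  - 2 A = -6
Solving: A = 3.
Check against the point condition:
  u(0, 0) = 3  ⟹  A = 3  ✓
Hence u(x, y) = 3 e^{- x}.

Answer: u(x, y) = 3 e^{- x}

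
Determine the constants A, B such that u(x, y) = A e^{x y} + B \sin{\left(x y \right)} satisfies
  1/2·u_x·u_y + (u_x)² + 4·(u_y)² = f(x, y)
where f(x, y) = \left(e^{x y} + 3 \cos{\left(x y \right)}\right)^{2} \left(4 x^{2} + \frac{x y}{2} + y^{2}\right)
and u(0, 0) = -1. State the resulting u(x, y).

Substitute the ansatz u = A e^{x y} + B \sin{\left(x y \right)} into the left-hand side.
Derivatives of the ansatz:
  u_x = A y e^{x y} + B y \cos{\left(x y \right)}
  u_y = A x e^{x y} + B x \cos{\left(x y \right)}
Term by term:
  1/2·u_x·u_y = \frac{A^{2} x y e^{2 x y}}{2} + A B x y e^{x y} \cos{\left(x y \right)} + \frac{B^{2} x y \cos^{2}{\left(x y \right)}}{2}
  (u_x)² = A^{2} y^{2} e^{2 x y} + 2 A B y^{2} e^{x y} \cos{\left(x y \right)} + B^{2} y^{2} \cos^{2}{\left(x y \right)}
  4·(u_y)² = 4 A^{2} x^{2} e^{2 x y} + 8 A B x^{2} e^{x y} \cos{\left(x y \right)} + 4 B^{2} x^{2} \cos^{2}{\left(x y \right)}
So the left-hand side equals
  4 A^{2} x^{2} e^{2 x y} + \frac{A^{2} x y e^{2 x y}}{2} + A^{2} y^{2} e^{2 x y} + 8 A B x^{2} e^{x y} \cos{\left(x y \right)} + A B x y e^{x y} \cos{\left(x y \right)} + 2 A B y^{2} e^{x y} \cos{\left(x y \right)} + 4 B^{2} x^{2} \cos^{2}{\left(x y \right)} + \frac{B^{2} x y \cos^{2}{\left(x y \right)}}{2} + B^{2} y^{2} \cos^{2}{\left(x y \right)}
This must equal f(x, y) identically; expanded, f = 4 x^{2} e^{2 x y} + 24 x^{2} e^{x y} \cos{\left(x y \right)} + 36 x^{2} \cos^{2}{\left(x y \right)} + \frac{x y e^{2 x y}}{2} + 3 x y e^{x y} \cos{\left(x y \right)} + \frac{9 x y \cos^{2}{\left(x y \right)}}{2} + y^{2} e^{2 x y} + 6 y^{2} e^{x y} \cos{\left(x y \right)} + 9 y^{2} \cos^{2}{\left(x y \right)}.
Matching coefficients of the independent functions:
  [x^{2} e^{2 x y}]:  4 A^{2} = 4
  [x^{2} \cos^{2}{\left(x y \right)}]:  4 B^{2} = 36
  [y^{2} e^{2 x y}]:  A^{2} = 1
  [y^{2} \cos^{2}{\left(x y \right)}]:  B^{2} = 9
  [x y e^{2 x y}]:  \frac{A^{2}}{2} = \frac{1}{2}
  [x y \cos^{2}{\left(x y \right)}]:  \frac{B^{2}}{2} = \frac{9}{2}
  [x^{2} e^{x y} \cos{\left(x y \right)}]:  8 A B = 24
  [y^{2} e^{x y} \cos{\left(x y \right)}]:  2 A B = 6
  [x y e^{x y} \cos{\left(x y \right)}]:  A B = 3
These equations allow (A, B) = (-1, -3) or (1, 3).
Impose the point condition(s):
  u(0, 0) = -1  ⟹  A = -1
Only A = -1, B = -3 satisfies everything.
Hence u(x, y) = - e^{x y} - 3 \sin{\left(x y \right)}.

Answer: u(x, y) = - e^{x y} - 3 \sin{\left(x y \right)}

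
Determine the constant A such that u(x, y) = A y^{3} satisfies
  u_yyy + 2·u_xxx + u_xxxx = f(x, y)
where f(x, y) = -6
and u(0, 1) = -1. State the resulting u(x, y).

Substitute the ansatz u = A y^{3} into the left-hand side.
Derivatives of the ansatz:
  u_yyy = 6 A
  u_xxx = 0
  u_xxxx = 0
Term by term:
  u_yyy = 6 A
  2·u_xxx = 0
  u_xxxx = 0
So the left-hand side equals
  6 A
This must equal f(x, y) = -6 identically.
Matching coefficients of the independent functions:
  [constant term]:  6 A = -6
Solving: A = -1.
Check against the point condition:
  u(0, 1) = -1  ⟹  A = -1  ✓
Hence u(x, y) = - y^{3}.

Answer: u(x, y) = - y^{3}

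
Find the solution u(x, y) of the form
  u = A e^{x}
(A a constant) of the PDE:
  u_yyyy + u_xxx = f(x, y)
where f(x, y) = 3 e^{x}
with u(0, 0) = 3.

Answer: u(x, y) = 3 e^{x}

Derivation:
Substitute the ansatz u = A e^{x} into the left-hand side.
Derivatives of the ansatz:
  u_yyyy = 0
  u_xxx = A e^{x}
Term by term:
  u_yyyy = 0
  u_xxx = A e^{x}
So the left-hand side equals
  A e^{x}
This must equal f(x, y) = 3 e^{x} identically.
Matching coefficients of the independent functions:
  [e^{x}]:  A = 3
Solving: A = 3.
Check against the point condition:
  u(0, 0) = 3  ⟹  A = 3  ✓
Hence u(x, y) = 3 e^{x}.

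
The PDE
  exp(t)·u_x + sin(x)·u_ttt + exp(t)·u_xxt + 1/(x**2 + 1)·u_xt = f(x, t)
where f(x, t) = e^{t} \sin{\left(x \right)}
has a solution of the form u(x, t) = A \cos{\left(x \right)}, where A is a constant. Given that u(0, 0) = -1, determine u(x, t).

Substitute the ansatz u = A \cos{\left(x \right)} into the left-hand side.
Derivatives of the ansatz:
  u_x = - A \sin{\left(x \right)}
  u_ttt = 0
  u_xxt = 0
  u_xt = 0
Term by term:
  exp(t)·u_x = - A e^{t} \sin{\left(x \right)}
  sin(x)·u_ttt = 0
  exp(t)·u_xxt = 0
  1/(x**2 + 1)·u_xt = 0
So the left-hand side equals
  - A e^{t} \sin{\left(x \right)}
This must equal f(x, t) = e^{t} \sin{\left(x \right)} identically.
Matching coefficients of the independent functions:
  [e^{t} \sin{\left(x \right)}]:  - A = 1
Solving: A = -1.
Check against the point condition:
  u(0, 0) = -1  ⟹  A = -1  ✓
Hence u(x, t) = - \cos{\left(x \right)}.

Answer: u(x, t) = - \cos{\left(x \right)}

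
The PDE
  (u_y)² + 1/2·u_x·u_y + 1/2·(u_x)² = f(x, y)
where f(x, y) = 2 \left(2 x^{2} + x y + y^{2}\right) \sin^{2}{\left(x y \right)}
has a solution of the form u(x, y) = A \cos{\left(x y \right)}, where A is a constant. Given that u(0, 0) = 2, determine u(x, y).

Substitute the ansatz u = A \cos{\left(x y \right)} into the left-hand side.
Derivatives of the ansatz:
  u_y = - A x \sin{\left(x y \right)}
  u_x = - A y \sin{\left(x y \right)}
Term by term:
  (u_y)² = A^{2} x^{2} \sin^{2}{\left(x y \right)}
  1/2·u_x·u_y = \frac{A^{2} x y \sin^{2}{\left(x y \right)}}{2}
  1/2·(u_x)² = \frac{A^{2} y^{2} \sin^{2}{\left(x y \right)}}{2}
So the left-hand side equals
  A^{2} x^{2} \sin^{2}{\left(x y \right)} + \frac{A^{2} x y \sin^{2}{\left(x y \right)}}{2} + \frac{A^{2} y^{2} \sin^{2}{\left(x y \right)}}{2}
This must equal f(x, y) identically; expanded, f = 4 x^{2} \sin^{2}{\left(x y \right)} + 2 x y \sin^{2}{\left(x y \right)} + 2 y^{2} \sin^{2}{\left(x y \right)}.
Matching coefficients of the independent functions:
  [x^{2} \sin^{2}{\left(x y \right)}]:  A^{2} = 4
  [y^{2} \sin^{2}{\left(x y \right)}, x y \sin^{2}{\left(x y \right)}]:  \frac{A^{2}}{2} = 2
These equations allow (A) = (-2) or (2).
Impose the point condition(s):
  u(0, 0) = 2  ⟹  A = 2
Only A = 2 satisfies everything.
Hence u(x, y) = 2 \cos{\left(x y \right)}.

Answer: u(x, y) = 2 \cos{\left(x y \right)}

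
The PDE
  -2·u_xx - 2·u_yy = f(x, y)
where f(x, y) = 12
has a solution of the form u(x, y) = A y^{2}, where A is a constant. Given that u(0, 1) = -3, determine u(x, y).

Answer: u(x, y) = - 3 y^{2}

Derivation:
Substitute the ansatz u = A y^{2} into the left-hand side.
Derivatives of the ansatz:
  u_xx = 0
  u_yy = 2 A
Term by term:
  -2·u_xx = 0
  -2·u_yy = - 4 A
So the left-hand side equals
  - 4 A
This must equal f(x, y) = 12 identically.
Matching coefficients of the independent functions:
  [constant term]:  - 4 A = 12
Solving: A = -3.
Check against the point condition:
  u(0, 1) = -3  ⟹  A = -3  ✓
Hence u(x, y) = - 3 y^{2}.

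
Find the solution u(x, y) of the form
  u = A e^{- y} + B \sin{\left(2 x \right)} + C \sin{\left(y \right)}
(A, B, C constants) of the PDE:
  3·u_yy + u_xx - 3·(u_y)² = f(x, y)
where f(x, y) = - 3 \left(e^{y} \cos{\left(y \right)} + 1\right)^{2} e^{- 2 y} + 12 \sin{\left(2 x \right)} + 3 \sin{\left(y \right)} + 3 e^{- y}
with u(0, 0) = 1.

Substitute the ansatz u = A e^{- y} + B \sin{\left(2 x \right)} + C \sin{\left(y \right)} into the left-hand side.
Derivatives of the ansatz:
  u_yy = A e^{- y} - C \sin{\left(y \right)}
  u_xx = - 4 B \sin{\left(2 x \right)}
  u_y = - A e^{- y} + C \cos{\left(y \right)}
Term by term:
  3·u_yy = 3 A e^{- y} - 3 C \sin{\left(y \right)}
  u_xx = - 4 B \sin{\left(2 x \right)}
  -3·(u_y)² = - 3 A^{2} e^{- 2 y} + 6 A C e^{- y} \cos{\left(y \right)} - 3 C^{2} \cos^{2}{\left(y \right)}
So the left-hand side equals
  - 3 A^{2} e^{- 2 y} + 6 A C e^{- y} \cos{\left(y \right)} + 3 A e^{- y} - 4 B \sin{\left(2 x \right)} - 3 C^{2} \cos^{2}{\left(y \right)} - 3 C \sin{\left(y \right)}
This must equal f(x, y) identically; expanded, f = 12 \sin{\left(2 x \right)} + 3 \sin{\left(y \right)} - 3 \cos^{2}{\left(y \right)} - 6 e^{- y} \cos{\left(y \right)} + 3 e^{- y} - 3 e^{- 2 y}.
Matching coefficients of the independent functions:
  [e^{- y} \cos{\left(y \right)}]:  6 A C = -6
  [e^{- 2 y}]:  - 3 A^{2} = -3
  [e^{- y}]:  3 A = 3
  [\sin{\left(2 x \right)}]:  - 4 B = 12
  [\sin{\left(y \right)}]:  - 3 C = 3
  [\cos^{2}{\left(y \right)}]:  - 3 C^{2} = -3
Solving: A = 1, B = -3, C = -1.
Check against the point condition:
  u(0, 0) = 1  ⟹  A = 1  ✓
Hence u(x, y) = - 3 \sin{\left(2 x \right)} - \sin{\left(y \right)} + e^{- y}.

Answer: u(x, y) = - 3 \sin{\left(2 x \right)} - \sin{\left(y \right)} + e^{- y}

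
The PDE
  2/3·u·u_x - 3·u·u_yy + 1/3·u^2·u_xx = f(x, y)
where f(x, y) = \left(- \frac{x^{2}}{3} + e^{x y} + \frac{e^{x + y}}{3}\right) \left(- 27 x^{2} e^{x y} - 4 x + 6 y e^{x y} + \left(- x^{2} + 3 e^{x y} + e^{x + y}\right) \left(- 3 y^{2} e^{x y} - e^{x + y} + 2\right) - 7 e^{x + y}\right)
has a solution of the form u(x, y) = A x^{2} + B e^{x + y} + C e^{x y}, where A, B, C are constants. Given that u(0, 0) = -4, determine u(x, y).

Answer: u(x, y) = x^{2} - 3 e^{x y} - e^{x + y}

Derivation:
Substitute the ansatz u = A x^{2} + B e^{x + y} + C e^{x y} into the left-hand side.
Derivatives of the ansatz:
  u_x = 2 A x + B e^{x} e^{y} + C y e^{x y}
  u_yy = B e^{x} e^{y} + C x^{2} e^{x y}
  u_xx = 2 A + B e^{x} e^{y} + C y^{2} e^{x y}
Term by term:
  2/3·u·u_x = \frac{4 A^{2} x^{3}}{3} + \frac{2 A B x^{2} e^{x} e^{y}}{3} + \frac{4 A B x e^{x} e^{y}}{3} + \frac{2 A C x^{2} y e^{x y}}{3} + \frac{4 A C x e^{x y}}{3} + \frac{2 B^{2} e^{2 x} e^{2 y}}{3} + \frac{2 B C y e^{x} e^{y} e^{x y}}{3} + \frac{2 B C e^{x} e^{y} e^{x y}}{3} + \frac{2 C^{2} y e^{2 x y}}{3}
  -3·u·u_yy = - 3 A B x^{2} e^{x} e^{y} - 3 A C x^{4} e^{x y} - 3 B^{2} e^{2 x} e^{2 y} - 3 B C x^{2} e^{x} e^{y} e^{x y} - 3 B C e^{x} e^{y} e^{x y} - 3 C^{2} x^{2} e^{2 x y}
  1/3·u^2·u_xx = \frac{2 A^{3} x^{4}}{3} + \frac{A^{2} B x^{4} e^{x} e^{y}}{3} + \frac{4 A^{2} B x^{2} e^{x} e^{y}}{3} + \frac{A^{2} C x^{4} y^{2} e^{x y}}{3} + \frac{4 A^{2} C x^{2} e^{x y}}{3} + \frac{2 A B^{2} x^{2} e^{2 x} e^{2 y}}{3} + \frac{2 A B^{2} e^{2 x} e^{2 y}}{3} + \frac{2 A B C x^{2} y^{2} e^{x} e^{y} e^{x y}}{3} + \frac{2 A B C x^{2} e^{x} e^{y} e^{x y}}{3} + \frac{4 A B C e^{x} e^{y} e^{x y}}{3} + \frac{2 A C^{2} x^{2} y^{2} e^{2 x y}}{3} + \frac{2 A C^{2} e^{2 x y}}{3} + \frac{B^{3} e^{3 x} e^{3 y}}{3} + \frac{B^{2} C y^{2} e^{2 x} e^{2 y} e^{x y}}{3} + \frac{2 B^{2} C e^{2 x} e^{2 y} e^{x y}}{3} + \frac{2 B C^{2} y^{2} e^{x} e^{y} e^{2 x y}}{3} + \frac{B C^{2} e^{x} e^{y} e^{2 x y}}{3} + \frac{C^{3} y^{2} e^{3 x y}}{3}
Sum these and collect like terms in the independent variables.
This must equal f(x, y) identically; expanded, f = - x^{4} y^{2} e^{x y} - \frac{x^{4} e^{x} e^{y}}{3} + 9 x^{4} e^{x y} + \frac{2 x^{4}}{3} + \frac{4 x^{3}}{3} + 2 x^{2} y^{2} e^{x} e^{y} e^{x y} + 6 x^{2} y^{2} e^{2 x y} - 2 x^{2} y e^{x y} + \frac{2 x^{2} e^{2 x} e^{2 y}}{3} - 7 x^{2} e^{x} e^{y} e^{x y} + x^{2} e^{x} e^{y} - 27 x^{2} e^{2 x y} - 4 x^{2} e^{x y} - \frac{4 x e^{x} e^{y}}{3} - 4 x e^{x y} - y^{2} e^{2 x} e^{2 y} e^{x y} - 6 y^{2} e^{x} e^{y} e^{2 x y} - 9 y^{2} e^{3 x y} + 2 y e^{x} e^{y} e^{x y} + 6 y e^{2 x y} - \frac{e^{3 x} e^{3 y}}{3} - 2 e^{2 x} e^{2 y} e^{x y} - \frac{5 e^{2 x} e^{2 y}}{3} - 3 e^{x} e^{y} e^{2 x y} - 3 e^{x} e^{y} e^{x y} + 6 e^{2 x y}.
Matching coefficients of the independent functions:
(each divided by its leading coefficient; functions giving the same equation are listed together)
  [x^{3}]:  A^{2} - 1 = 0
  [x^{4}]:  A^{3} - 1 = 0
  [x e^{x y}, x^{4} e^{x y}, x^{2} y e^{x y}]:  A C + 3 = 0
  [x^{2} e^{x y}, x^{4} y^{2} e^{x y}]:  A^{2} C + 3 = 0
  [x^{2} e^{2 x y}, y e^{2 x y}]:  C^{2} - 9 = 0
  [y^{2} e^{3 x y}]:  C^{3} + 27 = 0
  [e^{2 x} e^{2 y}]:  A B^{2} - \frac{7 B^{2}}{2} + \frac{5}{2} = 0
  [e^{3 x} e^{3 y}]:  B^{3} + 1 = 0
  [x e^{x} e^{y}]:  A B + 1 = 0
  [x^{2} y^{2} e^{2 x y}, e^{2 x y}]:  A C^{2} - 9 = 0
  [x^{2} e^{x} e^{y}]:  A^{2} B - \frac{7 A B}{4} - \frac{3}{4} = 0
  [x^{2} e^{2 x} e^{2 y}]:  A B^{2} - 1 = 0
  [x^{4} e^{x} e^{y}]:  A^{2} B + 1 = 0
  [e^{x} e^{y} e^{x y}]:  A B C - \frac{7 B C}{4} + \frac{9}{4} = 0
  [e^{x} e^{y} e^{2 x y}, y^{2} e^{x} e^{y} e^{2 x y}]:  B C^{2} + 9 = 0
  [e^{2 x} e^{2 y} e^{x y}, y^{2} e^{2 x} e^{2 y} e^{x y}]:  B^{2} C + 3 = 0
  [x^{2} e^{x} e^{y} e^{x y}]:  A B C - \frac{9 B C}{2} + \frac{21}{2} = 0
  [y e^{x} e^{y} e^{x y}]:  B C - 3 = 0
  [x^{2} y^{2} e^{x} e^{y} e^{x y}]:  A B C - 3 = 0
Solving: A = 1, B = -1, C = -3.
Check against the point condition:
  u(0, 0) = -4  ⟹  B + C = -4  ✓
Hence u(x, y) = x^{2} - 3 e^{x y} - e^{x + y}.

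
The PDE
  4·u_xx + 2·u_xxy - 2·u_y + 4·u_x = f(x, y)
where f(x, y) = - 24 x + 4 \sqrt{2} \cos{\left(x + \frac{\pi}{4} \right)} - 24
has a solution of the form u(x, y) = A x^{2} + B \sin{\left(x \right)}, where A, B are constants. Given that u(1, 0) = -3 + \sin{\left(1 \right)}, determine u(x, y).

Answer: u(x, y) = - 3 x^{2} + \sin{\left(x \right)}

Derivation:
Substitute the ansatz u = A x^{2} + B \sin{\left(x \right)} into the left-hand side.
Derivatives of the ansatz:
  u_xx = 2 A - B \sin{\left(x \right)}
  u_xxy = 0
  u_y = 0
  u_x = 2 A x + B \cos{\left(x \right)}
Term by term:
  4·u_xx = 8 A - 4 B \sin{\left(x \right)}
  2·u_xxy = 0
  -2·u_y = 0
  4·u_x = 8 A x + 4 B \cos{\left(x \right)}
So the left-hand side equals
  8 A x + 8 A - 4 B \sin{\left(x \right)} + 4 B \cos{\left(x \right)}
This must equal f(x, y) identically; expanded, f = - 24 x - 4 \sin{\left(x \right)} + 4 \cos{\left(x \right)} - 24.
Matching coefficients of the independent functions:
  [constant term, x]:  8 A = -24
  [\sin{\left(x \right)}]:  - 4 B = -4
  [\cos{\left(x \right)}]:  4 B = 4
Solving: A = -3, B = 1.
Check against the point condition:
  u(1, 0) = -3 + \sin{\left(1 \right)}  ⟹  A + B \sin{\left(1 \right)} = -3 + \sin{\left(1 \right)}  ✓
Hence u(x, y) = - 3 x^{2} + \sin{\left(x \right)}.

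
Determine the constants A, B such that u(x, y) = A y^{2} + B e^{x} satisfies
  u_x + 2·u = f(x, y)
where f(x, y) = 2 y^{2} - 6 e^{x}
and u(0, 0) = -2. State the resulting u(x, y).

Substitute the ansatz u = A y^{2} + B e^{x} into the left-hand side.
Derivatives of the ansatz:
  u_x = B e^{x}
Term by term:
  u_x = B e^{x}
  2·u = 2 A y^{2} + 2 B e^{x}
So the left-hand side equals
  2 A y^{2} + 3 B e^{x}
This must equal f(x, y) = 2 y^{2} - 6 e^{x} identically.
Matching coefficients of the independent functions:
  [y^{2}]:  2 A = 2
  [e^{x}]:  3 B = -6
Solving: A = 1, B = -2.
Check against the point condition:
  u(0, 0) = -2  ⟹  B = -2  ✓
Hence u(x, y) = y^{2} - 2 e^{x}.

Answer: u(x, y) = y^{2} - 2 e^{x}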